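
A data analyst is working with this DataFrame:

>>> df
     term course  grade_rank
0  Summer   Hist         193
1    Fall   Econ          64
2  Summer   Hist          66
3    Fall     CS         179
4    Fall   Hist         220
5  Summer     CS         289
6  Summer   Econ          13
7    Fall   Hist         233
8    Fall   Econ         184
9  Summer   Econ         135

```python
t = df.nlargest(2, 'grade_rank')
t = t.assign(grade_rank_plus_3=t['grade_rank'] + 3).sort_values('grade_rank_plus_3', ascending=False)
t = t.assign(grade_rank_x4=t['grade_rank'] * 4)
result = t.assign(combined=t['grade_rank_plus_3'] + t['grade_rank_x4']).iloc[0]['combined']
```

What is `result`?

take 2 rows with largest grade_rank:
     term course  grade_rank
5  Summer     CS         289
7    Fall   Hist         233
add column grade_rank_plus_3 = t['grade_rank'] + 3:
     term course  grade_rank  grade_rank_plus_3
5  Summer     CS         289                292
7    Fall   Hist         233                236
sort by grade_rank_plus_3 descending:
     term course  grade_rank  grade_rank_plus_3
5  Summer     CS         289                292
7    Fall   Hist         233                236
add column grade_rank_x4 = t['grade_rank'] * 4:
     term course  grade_rank  grade_rank_plus_3  grade_rank_x4
5  Summer     CS         289                292           1156
7    Fall   Hist         233                236            932
add column combined = t['grade_rank_plus_3'] + t['grade_rank_x4']:
     term course  grade_rank  grade_rank_plus_3  grade_rank_x4  combined
5  Summer     CS         289                292           1156      1448
7    Fall   Hist         233                236            932      1168
Reading off the value at position 0, column 'combined', we get 1448.

1448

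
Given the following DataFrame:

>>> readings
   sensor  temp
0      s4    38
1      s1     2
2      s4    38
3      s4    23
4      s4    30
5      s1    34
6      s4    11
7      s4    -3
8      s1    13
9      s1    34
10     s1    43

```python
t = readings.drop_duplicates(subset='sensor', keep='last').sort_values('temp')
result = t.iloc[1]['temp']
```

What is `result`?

43

drop duplicate sensor (keep=last):
   sensor  temp
7      s4    -3
10     s1    43
sort by temp:
   sensor  temp
7      s4    -3
10     s1    43
Then the value at position 1, column 'temp': 43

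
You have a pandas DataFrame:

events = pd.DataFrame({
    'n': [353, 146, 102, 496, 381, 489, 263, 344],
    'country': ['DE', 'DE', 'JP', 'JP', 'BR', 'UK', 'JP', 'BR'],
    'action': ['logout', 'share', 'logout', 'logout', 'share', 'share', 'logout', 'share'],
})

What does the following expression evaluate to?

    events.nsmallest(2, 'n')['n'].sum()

248

take 2 rows with smallest n:
     n country  action
2  102      JP  logout
1  146      DE   share
Finally, sum of column 'n' = 248.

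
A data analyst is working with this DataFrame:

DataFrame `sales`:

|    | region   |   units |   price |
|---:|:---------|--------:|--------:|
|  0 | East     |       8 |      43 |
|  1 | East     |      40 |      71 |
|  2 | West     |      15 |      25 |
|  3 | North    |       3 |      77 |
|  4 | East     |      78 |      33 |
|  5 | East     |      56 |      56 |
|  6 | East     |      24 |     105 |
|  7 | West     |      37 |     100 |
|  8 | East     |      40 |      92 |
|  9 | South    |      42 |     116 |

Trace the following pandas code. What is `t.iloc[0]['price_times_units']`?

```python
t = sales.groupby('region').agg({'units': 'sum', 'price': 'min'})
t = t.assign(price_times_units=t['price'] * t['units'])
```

8118

group by region: sum(units), min(price):
        units  price
region              
East      246     33
North       3     77
South      42    116
West       52     25
add column price_times_units = t['price'] * t['units']:
        units  price  price_times_units
region                                 
East      246     33               8118
North       3     77                231
South      42    116               4872
West       52     25               1300
The value at position 0, column 'price_times_units' is 8118.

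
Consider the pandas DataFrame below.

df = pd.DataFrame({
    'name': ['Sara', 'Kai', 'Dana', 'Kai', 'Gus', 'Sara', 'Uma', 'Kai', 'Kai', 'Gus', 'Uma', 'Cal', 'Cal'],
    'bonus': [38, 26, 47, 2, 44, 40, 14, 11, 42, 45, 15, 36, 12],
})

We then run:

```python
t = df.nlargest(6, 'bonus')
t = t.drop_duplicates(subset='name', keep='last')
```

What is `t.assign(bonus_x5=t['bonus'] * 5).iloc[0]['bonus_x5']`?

235

take 6 rows with largest bonus:
   name  bonus
2  Dana     47
9   Gus     45
4   Gus     44
8   Kai     42
5  Sara     40
0  Sara     38
drop duplicate name (keep=last):
   name  bonus
2  Dana     47
4   Gus     44
8   Kai     42
0  Sara     38
add column bonus_x5 = t['bonus'] * 5:
   name  bonus  bonus_x5
2  Dana     47       235
4   Gus     44       220
8   Kai     42       210
0  Sara     38       190
value at position 0, column 'bonus_x5' → 235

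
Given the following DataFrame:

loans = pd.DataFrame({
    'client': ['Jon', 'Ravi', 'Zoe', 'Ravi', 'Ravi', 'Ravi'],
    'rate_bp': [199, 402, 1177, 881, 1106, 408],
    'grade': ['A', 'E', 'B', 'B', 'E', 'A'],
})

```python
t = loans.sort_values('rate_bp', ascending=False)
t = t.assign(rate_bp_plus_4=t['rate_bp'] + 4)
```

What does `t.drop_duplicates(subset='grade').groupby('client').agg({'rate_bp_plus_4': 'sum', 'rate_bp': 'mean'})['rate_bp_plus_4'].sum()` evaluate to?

sort by rate_bp descending:
  client  rate_bp grade
2    Zoe     1177     B
4   Ravi     1106     E
3   Ravi      881     B
5   Ravi      408     A
1   Ravi      402     E
0    Jon      199     A
add column rate_bp_plus_4 = t['rate_bp'] + 4:
  client  rate_bp grade  rate_bp_plus_4
2    Zoe     1177     B            1181
4   Ravi     1106     E            1110
3   Ravi      881     B             885
5   Ravi      408     A             412
1   Ravi      402     E             406
0    Jon      199     A             203
drop duplicate grade (keep=first):
  client  rate_bp grade  rate_bp_plus_4
2    Zoe     1177     B            1181
4   Ravi     1106     E            1110
5   Ravi      408     A             412
group by client: sum(rate_bp_plus_4), mean(rate_bp):
        rate_bp_plus_4  rate_bp
client                         
Ravi              1522    757.0
Zoe               1181   1177.0

2703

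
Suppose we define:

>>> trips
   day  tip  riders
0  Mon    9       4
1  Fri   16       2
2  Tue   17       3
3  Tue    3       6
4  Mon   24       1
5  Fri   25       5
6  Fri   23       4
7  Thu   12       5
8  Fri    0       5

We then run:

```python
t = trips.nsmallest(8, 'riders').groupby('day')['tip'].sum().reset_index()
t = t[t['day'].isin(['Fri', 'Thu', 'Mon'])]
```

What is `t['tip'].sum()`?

109

take 8 rows with smallest riders:
   day  tip  riders
4  Mon   24       1
1  Fri   16       2
2  Tue   17       3
0  Mon    9       4
6  Fri   23       4
5  Fri   25       5
7  Thu   12       5
8  Fri    0       5
group by day, sum of tip:
day
Fri    64
Mon    33
Thu    12
Tue    17
Name: tip, dtype: int64
reset_index():
   day  tip
0  Fri   64
1  Mon   33
2  Thu   12
3  Tue   17
filter rows where day in ['Fri', 'Thu', 'Mon']:
   day  tip
0  Fri   64
1  Mon   33
2  Thu   12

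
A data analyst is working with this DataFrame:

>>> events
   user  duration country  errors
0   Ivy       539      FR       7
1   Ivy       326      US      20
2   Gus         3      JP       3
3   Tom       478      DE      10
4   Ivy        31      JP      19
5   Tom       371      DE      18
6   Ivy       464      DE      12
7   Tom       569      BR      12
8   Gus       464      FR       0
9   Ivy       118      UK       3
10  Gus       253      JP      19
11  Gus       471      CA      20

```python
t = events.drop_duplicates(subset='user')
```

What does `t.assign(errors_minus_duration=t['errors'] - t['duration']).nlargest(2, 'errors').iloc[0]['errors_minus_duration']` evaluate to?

-468

drop duplicate user (keep=first):
  user  duration country  errors
0  Ivy       539      FR       7
2  Gus         3      JP       3
3  Tom       478      DE      10
add column errors_minus_duration = t['errors'] - t['duration']:
  user  duration country  errors  errors_minus_duration
0  Ivy       539      FR       7                   -532
2  Gus         3      JP       3                      0
3  Tom       478      DE      10                   -468
take 2 rows with largest errors:
  user  duration country  errors  errors_minus_duration
3  Tom       478      DE      10                   -468
0  Ivy       539      FR       7                   -532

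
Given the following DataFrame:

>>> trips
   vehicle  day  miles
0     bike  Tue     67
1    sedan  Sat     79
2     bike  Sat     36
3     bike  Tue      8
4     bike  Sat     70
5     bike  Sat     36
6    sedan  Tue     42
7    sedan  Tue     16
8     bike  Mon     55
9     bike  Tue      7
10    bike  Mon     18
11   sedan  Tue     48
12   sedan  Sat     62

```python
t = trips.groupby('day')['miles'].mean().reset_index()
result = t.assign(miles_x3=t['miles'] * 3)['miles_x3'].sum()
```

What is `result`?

group by day, mean of miles:
day
Mon    36.500000
Sat    56.600000
Tue    31.333333
Name: miles, dtype: float64
reset_index():
   day      miles
0  Mon  36.500000
1  Sat  56.600000
2  Tue  31.333333
add column miles_x3 = t['miles'] * 3:
   day      miles  miles_x3
0  Mon  36.500000     109.5
1  Sat  56.600000     169.8
2  Tue  31.333333      94.0
The sum of column 'miles_x3' is 373.3.

373.3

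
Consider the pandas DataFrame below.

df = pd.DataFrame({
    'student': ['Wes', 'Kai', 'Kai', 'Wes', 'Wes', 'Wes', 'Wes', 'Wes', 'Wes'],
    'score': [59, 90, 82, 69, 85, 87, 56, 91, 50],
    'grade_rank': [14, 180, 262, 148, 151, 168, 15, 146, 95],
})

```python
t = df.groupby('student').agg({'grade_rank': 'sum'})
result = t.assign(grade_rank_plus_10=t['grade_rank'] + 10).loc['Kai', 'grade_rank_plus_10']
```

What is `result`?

452

group by student, sum of grade_rank:
         grade_rank
student            
Kai             442
Wes             737
add column grade_rank_plus_10 = t['grade_rank'] + 10:
         grade_rank  grade_rank_plus_10
student                                
Kai             442                 452
Wes             737                 747
value at row 'Kai', column 'grade_rank_plus_10' → 452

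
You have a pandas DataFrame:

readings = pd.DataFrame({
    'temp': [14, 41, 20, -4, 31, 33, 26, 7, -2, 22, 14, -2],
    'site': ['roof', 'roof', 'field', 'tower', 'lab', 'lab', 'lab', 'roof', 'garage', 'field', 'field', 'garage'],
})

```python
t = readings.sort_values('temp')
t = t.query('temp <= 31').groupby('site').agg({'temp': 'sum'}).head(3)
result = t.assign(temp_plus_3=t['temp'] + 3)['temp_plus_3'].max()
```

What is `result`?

60

sort by temp:
    temp    site
3     -4   tower
8     -2  garage
11    -2  garage
7      7    roof
0     14    roof
10    14   field
2     20   field
9     22   field
6     26     lab
4     31     lab
5     33     lab
1     41    roof
filter rows where temp <= 31:
    temp    site
3     -4   tower
8     -2  garage
11    -2  garage
7      7    roof
0     14    roof
10    14   field
2     20   field
9     22   field
6     26     lab
4     31     lab
group by site, sum of temp:
        temp
site        
field     56
garage    -4
lab       57
roof      21
tower     -4
take first 3 rows:
        temp
site        
field     56
garage    -4
lab       57
add column temp_plus_3 = t['temp'] + 3:
        temp  temp_plus_3
site                     
field     56           59
garage    -4           -1
lab       57           60
Then the max of column 'temp_plus_3': 60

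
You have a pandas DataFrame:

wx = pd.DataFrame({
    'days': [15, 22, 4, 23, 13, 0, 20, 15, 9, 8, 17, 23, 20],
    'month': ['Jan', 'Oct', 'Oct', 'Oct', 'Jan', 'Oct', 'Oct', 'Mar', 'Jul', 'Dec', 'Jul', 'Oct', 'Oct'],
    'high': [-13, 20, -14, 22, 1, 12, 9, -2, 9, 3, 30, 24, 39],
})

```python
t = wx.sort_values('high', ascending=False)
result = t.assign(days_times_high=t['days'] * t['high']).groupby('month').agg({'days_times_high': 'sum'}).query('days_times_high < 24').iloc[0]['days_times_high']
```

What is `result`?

-182

sort by high descending:
    days month  high
12    20   Oct    39
10    17   Jul    30
11    23   Oct    24
3     23   Oct    22
1     22   Oct    20
5      0   Oct    12
6     20   Oct     9
8      9   Jul     9
9      8   Dec     3
4     13   Jan     1
7     15   Mar    -2
0     15   Jan   -13
2      4   Oct   -14
add column days_times_high = t['days'] * t['high']:
    days month  high  days_times_high
12    20   Oct    39              780
10    17   Jul    30              510
11    23   Oct    24              552
3     23   Oct    22              506
1     22   Oct    20              440
5      0   Oct    12                0
6     20   Oct     9              180
8      9   Jul     9               81
9      8   Dec     3               24
4     13   Jan     1               13
7     15   Mar    -2              -30
0     15   Jan   -13             -195
2      4   Oct   -14              -56
group by month, sum of days_times_high:
       days_times_high
month                 
Dec                 24
Jan               -182
Jul                591
Mar                -30
Oct               2402
filter rows where days_times_high < 24:
       days_times_high
month                 
Jan               -182
Mar                -30
Taking the value at position 0, column 'days_times_high' gives -182.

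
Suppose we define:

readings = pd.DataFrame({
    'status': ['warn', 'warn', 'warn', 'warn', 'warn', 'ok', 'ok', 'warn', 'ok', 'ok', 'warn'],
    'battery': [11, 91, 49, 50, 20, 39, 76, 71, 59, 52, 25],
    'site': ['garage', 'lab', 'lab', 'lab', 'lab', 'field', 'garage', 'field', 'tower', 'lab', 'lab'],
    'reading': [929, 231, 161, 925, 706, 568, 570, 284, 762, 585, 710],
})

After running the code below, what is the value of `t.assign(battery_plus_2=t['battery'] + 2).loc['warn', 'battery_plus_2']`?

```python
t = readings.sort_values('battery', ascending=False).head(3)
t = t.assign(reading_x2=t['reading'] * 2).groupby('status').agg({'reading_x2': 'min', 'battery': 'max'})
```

sort by battery descending:
   status  battery    site  reading
1    warn       91     lab      231
6      ok       76  garage      570
7    warn       71   field      284
8      ok       59   tower      762
9      ok       52     lab      585
3    warn       50     lab      925
2    warn       49     lab      161
5      ok       39   field      568
10   warn       25     lab      710
4    warn       20     lab      706
0    warn       11  garage      929
take first 3 rows:
  status  battery    site  reading
1   warn       91     lab      231
6     ok       76  garage      570
7   warn       71   field      284
add column reading_x2 = t['reading'] * 2:
  status  battery    site  reading  reading_x2
1   warn       91     lab      231         462
6     ok       76  garage      570        1140
7   warn       71   field      284         568
group by status: min(reading_x2), max(battery):
        reading_x2  battery
status                     
ok            1140       76
warn           462       91
add column battery_plus_2 = t['battery'] + 2:
        reading_x2  battery  battery_plus_2
status                                     
ok            1140       76              78
warn           462       91              93
Reading off the value at row 'warn', column 'battery_plus_2', we get 93.

93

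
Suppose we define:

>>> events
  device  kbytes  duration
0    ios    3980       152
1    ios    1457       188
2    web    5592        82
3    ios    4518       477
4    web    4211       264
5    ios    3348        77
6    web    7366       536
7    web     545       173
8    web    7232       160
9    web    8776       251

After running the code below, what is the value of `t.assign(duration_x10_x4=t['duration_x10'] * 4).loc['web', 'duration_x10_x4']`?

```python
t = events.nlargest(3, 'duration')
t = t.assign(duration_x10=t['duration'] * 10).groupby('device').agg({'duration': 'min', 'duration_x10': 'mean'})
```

take 3 rows with largest duration:
  device  kbytes  duration
6    web    7366       536
3    ios    4518       477
4    web    4211       264
add column duration_x10 = t['duration'] * 10:
  device  kbytes  duration  duration_x10
6    web    7366       536          5360
3    ios    4518       477          4770
4    web    4211       264          2640
group by device: min(duration), mean(duration_x10):
        duration  duration_x10
device                        
ios          477        4770.0
web          264        4000.0
add column duration_x10_x4 = t['duration_x10'] * 4:
        duration  duration_x10  duration_x10_x4
device                                         
ios          477        4770.0          19080.0
web          264        4000.0          16000.0
value at row 'web', column 'duration_x10_x4' → 16000.0

16000.0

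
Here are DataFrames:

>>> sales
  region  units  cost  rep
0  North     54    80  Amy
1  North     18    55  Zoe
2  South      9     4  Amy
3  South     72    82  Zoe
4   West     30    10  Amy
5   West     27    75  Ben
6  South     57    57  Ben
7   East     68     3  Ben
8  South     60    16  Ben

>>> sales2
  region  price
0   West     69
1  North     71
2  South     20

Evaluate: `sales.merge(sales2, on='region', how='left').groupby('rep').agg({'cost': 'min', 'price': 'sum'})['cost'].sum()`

merge on 'region' (how='left') → 9 rows:
  region  units  cost  rep  price
0  North     54    80  Amy   71.0
1  North     18    55  Zoe   71.0
2  South      9     4  Amy   20.0
3  South     72    82  Zoe   20.0
4   West     30    10  Amy   69.0
5   West     27    75  Ben   69.0
6  South     57    57  Ben   20.0
7   East     68     3  Ben    NaN
8  South     60    16  Ben   20.0
group by rep: min(cost), sum(price):
     cost  price
rep             
Amy     4  160.0
Ben     3  109.0
Zoe    55   91.0
Then the sum of column 'cost': 62

62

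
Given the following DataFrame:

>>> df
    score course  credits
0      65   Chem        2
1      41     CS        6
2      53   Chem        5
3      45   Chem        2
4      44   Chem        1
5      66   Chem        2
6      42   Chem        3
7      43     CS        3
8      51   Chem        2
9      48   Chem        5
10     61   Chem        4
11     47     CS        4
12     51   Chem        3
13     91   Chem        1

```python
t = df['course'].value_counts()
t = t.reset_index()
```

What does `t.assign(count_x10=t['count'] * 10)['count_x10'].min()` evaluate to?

value_counts of course:
course
Chem    11
CS       3
Name: count, dtype: int64
reset_index():
  course  count
0   Chem     11
1     CS      3
add column count_x10 = t['count'] * 10:
  course  count  count_x10
0   Chem     11        110
1     CS      3         30
Taking the min of column 'count_x10' gives 30.

30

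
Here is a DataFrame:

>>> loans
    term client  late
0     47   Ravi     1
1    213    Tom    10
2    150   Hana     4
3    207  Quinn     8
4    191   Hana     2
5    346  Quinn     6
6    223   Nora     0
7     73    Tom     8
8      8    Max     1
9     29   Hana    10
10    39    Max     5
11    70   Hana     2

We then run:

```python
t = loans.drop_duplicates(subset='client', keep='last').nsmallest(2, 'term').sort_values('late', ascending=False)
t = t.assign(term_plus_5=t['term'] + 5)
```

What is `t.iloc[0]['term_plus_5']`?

drop duplicate client (keep=last):
    term client  late
0     47   Ravi     1
5    346  Quinn     6
6    223   Nora     0
7     73    Tom     8
10    39    Max     5
11    70   Hana     2
take 2 rows with smallest term:
    term client  late
10    39    Max     5
0     47   Ravi     1
sort by late descending:
    term client  late
10    39    Max     5
0     47   Ravi     1
add column term_plus_5 = t['term'] + 5:
    term client  late  term_plus_5
10    39    Max     5           44
0     47   Ravi     1           52
Taking the value at position 0, column 'term_plus_5' gives 44.

44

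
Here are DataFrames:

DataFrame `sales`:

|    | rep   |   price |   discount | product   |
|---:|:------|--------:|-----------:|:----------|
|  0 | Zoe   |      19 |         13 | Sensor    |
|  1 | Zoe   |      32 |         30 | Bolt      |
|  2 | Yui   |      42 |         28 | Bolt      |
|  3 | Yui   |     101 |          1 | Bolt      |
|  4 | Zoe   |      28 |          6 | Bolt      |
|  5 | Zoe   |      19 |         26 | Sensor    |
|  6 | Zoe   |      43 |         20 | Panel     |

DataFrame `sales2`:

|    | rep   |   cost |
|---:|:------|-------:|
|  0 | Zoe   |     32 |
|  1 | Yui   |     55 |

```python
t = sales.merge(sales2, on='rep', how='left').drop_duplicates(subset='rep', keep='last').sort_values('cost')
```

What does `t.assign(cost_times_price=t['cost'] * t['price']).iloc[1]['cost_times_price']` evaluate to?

5555

merge on 'rep' (how='left') → 7 rows:
   rep  price  discount product  cost
0  Zoe     19        13  Sensor    32
1  Zoe     32        30    Bolt    32
2  Yui     42        28    Bolt    55
3  Yui    101         1    Bolt    55
4  Zoe     28         6    Bolt    32
5  Zoe     19        26  Sensor    32
6  Zoe     43        20   Panel    32
drop duplicate rep (keep=last):
   rep  price  discount product  cost
3  Yui    101         1    Bolt    55
6  Zoe     43        20   Panel    32
sort by cost:
   rep  price  discount product  cost
6  Zoe     43        20   Panel    32
3  Yui    101         1    Bolt    55
add column cost_times_price = t['cost'] * t['price']:
   rep  price  discount product  cost  cost_times_price
6  Zoe     43        20   Panel    32              1376
3  Yui    101         1    Bolt    55              5555
So iloc[1]['cost_times_price'] = 5555.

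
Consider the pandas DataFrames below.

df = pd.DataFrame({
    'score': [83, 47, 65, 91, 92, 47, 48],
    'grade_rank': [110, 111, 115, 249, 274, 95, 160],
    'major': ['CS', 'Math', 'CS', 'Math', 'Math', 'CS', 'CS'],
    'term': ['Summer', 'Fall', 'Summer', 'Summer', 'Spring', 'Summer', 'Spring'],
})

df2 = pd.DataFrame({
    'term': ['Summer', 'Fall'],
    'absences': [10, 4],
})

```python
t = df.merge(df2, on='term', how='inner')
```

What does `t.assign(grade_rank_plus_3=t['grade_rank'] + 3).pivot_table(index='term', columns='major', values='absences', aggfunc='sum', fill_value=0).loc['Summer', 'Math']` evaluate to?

10

merge on 'term' (how='inner') → 5 rows:
   score  grade_rank major    term  absences
0     83         110    CS  Summer        10
1     47         111  Math    Fall         4
2     65         115    CS  Summer        10
3     91         249  Math  Summer        10
4     47          95    CS  Summer        10
add column grade_rank_plus_3 = t['grade_rank'] + 3:
   score  grade_rank major    term  absences  grade_rank_plus_3
0     83         110    CS  Summer        10                113
1     47         111  Math    Fall         4                114
2     65         115    CS  Summer        10                118
3     91         249  Math  Summer        10                252
4     47          95    CS  Summer        10                 98
pivot: rows=term, cols=major, sum(absences):
major   CS  Math
term            
Fall     0     4
Summer  30    10
Finally, value at row 'Summer', column 'Math' = 10.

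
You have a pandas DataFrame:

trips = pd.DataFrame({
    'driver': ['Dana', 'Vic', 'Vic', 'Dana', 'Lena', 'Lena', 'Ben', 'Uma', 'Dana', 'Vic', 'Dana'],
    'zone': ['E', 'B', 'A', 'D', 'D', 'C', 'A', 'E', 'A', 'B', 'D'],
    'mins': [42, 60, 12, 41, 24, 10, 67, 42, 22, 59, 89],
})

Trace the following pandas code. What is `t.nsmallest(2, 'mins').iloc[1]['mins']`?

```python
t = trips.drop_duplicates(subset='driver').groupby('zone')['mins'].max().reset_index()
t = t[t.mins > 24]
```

60

drop duplicate driver (keep=first):
  driver zone  mins
0   Dana    E    42
1    Vic    B    60
4   Lena    D    24
6    Ben    A    67
7    Uma    E    42
group by zone, max of mins:
zone
A    67
B    60
D    24
E    42
Name: mins, dtype: int64
reset_index():
  zone  mins
0    A    67
1    B    60
2    D    24
3    E    42
filter rows where mins > 24:
  zone  mins
0    A    67
1    B    60
3    E    42
take 2 rows with smallest mins:
  zone  mins
3    E    42
1    B    60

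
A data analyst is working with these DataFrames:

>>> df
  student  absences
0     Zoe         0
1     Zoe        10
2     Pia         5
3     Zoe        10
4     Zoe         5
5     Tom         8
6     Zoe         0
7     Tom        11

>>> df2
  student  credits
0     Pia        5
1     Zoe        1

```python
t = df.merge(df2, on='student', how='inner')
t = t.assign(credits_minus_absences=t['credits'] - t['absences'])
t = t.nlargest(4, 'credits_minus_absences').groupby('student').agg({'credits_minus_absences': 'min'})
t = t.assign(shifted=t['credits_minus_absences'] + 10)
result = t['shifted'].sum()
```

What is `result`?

16

merge on 'student' (how='inner') → 6 rows:
  student  absences  credits
0     Zoe         0        1
1     Zoe        10        1
2     Pia         5        5
3     Zoe        10        1
4     Zoe         5        1
5     Zoe         0        1
add column credits_minus_absences = t['credits'] - t['absences']:
  student  absences  credits  credits_minus_absences
0     Zoe         0        1                       1
1     Zoe        10        1                      -9
2     Pia         5        5                       0
3     Zoe        10        1                      -9
4     Zoe         5        1                      -4
5     Zoe         0        1                       1
take 4 rows with largest credits_minus_absences:
  student  absences  credits  credits_minus_absences
0     Zoe         0        1                       1
5     Zoe         0        1                       1
2     Pia         5        5                       0
4     Zoe         5        1                      -4
group by student, min of credits_minus_absences:
         credits_minus_absences
student                        
Pia                           0
Zoe                          -4
add column shifted = t['credits_minus_absences'] + 10:
         credits_minus_absences  shifted
student                                 
Pia                           0       10
Zoe                          -4        6
Hence 16.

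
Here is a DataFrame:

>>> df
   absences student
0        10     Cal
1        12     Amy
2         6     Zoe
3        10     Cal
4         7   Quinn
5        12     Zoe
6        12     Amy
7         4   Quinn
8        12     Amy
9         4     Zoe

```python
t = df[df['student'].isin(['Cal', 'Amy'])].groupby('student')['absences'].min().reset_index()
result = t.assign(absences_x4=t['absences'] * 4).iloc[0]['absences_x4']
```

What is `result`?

filter rows where student in ['Cal', 'Amy']:
   absences student
0        10     Cal
1        12     Amy
3        10     Cal
6        12     Amy
8        12     Amy
group by student, min of absences:
student
Amy    12
Cal    10
Name: absences, dtype: int64
reset_index():
  student  absences
0     Amy        12
1     Cal        10
add column absences_x4 = t['absences'] * 4:
  student  absences  absences_x4
0     Amy        12           48
1     Cal        10           40

48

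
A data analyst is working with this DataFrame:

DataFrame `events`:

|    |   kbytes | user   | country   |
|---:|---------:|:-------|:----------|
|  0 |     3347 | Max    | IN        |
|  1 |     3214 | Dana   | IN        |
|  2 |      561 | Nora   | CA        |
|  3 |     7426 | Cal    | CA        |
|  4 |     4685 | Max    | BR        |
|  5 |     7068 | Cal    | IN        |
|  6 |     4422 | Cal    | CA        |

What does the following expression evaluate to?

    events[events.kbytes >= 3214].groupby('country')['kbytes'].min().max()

4685

filter rows where kbytes >= 3214:
   kbytes  user country
0    3347   Max      IN
1    3214  Dana      IN
3    7426   Cal      CA
4    4685   Max      BR
5    7068   Cal      IN
6    4422   Cal      CA
group by country, min of kbytes:
country
BR    4685
CA    4422
IN    3214
Name: kbytes, dtype: int64
max of the resulting series → 4685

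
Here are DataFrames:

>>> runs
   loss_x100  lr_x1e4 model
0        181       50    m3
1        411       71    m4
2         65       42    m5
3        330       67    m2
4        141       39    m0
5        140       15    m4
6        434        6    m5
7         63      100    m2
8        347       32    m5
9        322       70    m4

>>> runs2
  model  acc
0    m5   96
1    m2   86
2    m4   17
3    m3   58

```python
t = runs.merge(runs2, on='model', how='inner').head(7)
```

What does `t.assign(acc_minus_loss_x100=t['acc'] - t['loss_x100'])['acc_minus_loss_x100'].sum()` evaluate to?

-1168

merge on 'model' (how='inner') → 9 rows:
   loss_x100  lr_x1e4 model  acc
0        181       50    m3   58
1        411       71    m4   17
2         65       42    m5   96
3        330       67    m2   86
4        140       15    m4   17
5        434        6    m5   96
6         63      100    m2   86
7        347       32    m5   96
8        322       70    m4   17
take first 7 rows:
   loss_x100  lr_x1e4 model  acc
0        181       50    m3   58
1        411       71    m4   17
2         65       42    m5   96
3        330       67    m2   86
4        140       15    m4   17
5        434        6    m5   96
6         63      100    m2   86
add column acc_minus_loss_x100 = t['acc'] - t['loss_x100']:
   loss_x100  lr_x1e4 model  acc  acc_minus_loss_x100
0        181       50    m3   58                 -123
1        411       71    m4   17                 -394
2         65       42    m5   96                   31
3        330       67    m2   86                 -244
4        140       15    m4   17                 -123
5        434        6    m5   96                 -338
6         63      100    m2   86                   23
Hence -1168.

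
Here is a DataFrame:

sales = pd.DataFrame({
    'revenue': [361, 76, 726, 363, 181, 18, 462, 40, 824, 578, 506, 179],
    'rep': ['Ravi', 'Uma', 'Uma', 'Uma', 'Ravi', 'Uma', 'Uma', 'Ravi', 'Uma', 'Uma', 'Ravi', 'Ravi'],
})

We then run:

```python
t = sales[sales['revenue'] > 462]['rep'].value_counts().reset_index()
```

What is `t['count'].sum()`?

filter rows where revenue > 462:
    revenue   rep
2       726   Uma
8       824   Uma
9       578   Uma
10      506  Ravi
value_counts of rep:
rep
Uma     3
Ravi    1
Name: count, dtype: int64
reset_index():
    rep  count
0   Uma      3
1  Ravi      1

4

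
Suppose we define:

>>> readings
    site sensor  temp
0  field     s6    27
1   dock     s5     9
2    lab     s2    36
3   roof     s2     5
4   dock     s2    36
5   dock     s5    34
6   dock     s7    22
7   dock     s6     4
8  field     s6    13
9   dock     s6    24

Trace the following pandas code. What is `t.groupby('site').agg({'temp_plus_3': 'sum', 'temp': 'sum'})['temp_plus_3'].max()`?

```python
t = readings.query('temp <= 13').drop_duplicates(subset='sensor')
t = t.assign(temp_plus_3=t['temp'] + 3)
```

filter rows where temp <= 13:
    site sensor  temp
1   dock     s5     9
3   roof     s2     5
7   dock     s6     4
8  field     s6    13
drop duplicate sensor (keep=first):
   site sensor  temp
1  dock     s5     9
3  roof     s2     5
7  dock     s6     4
add column temp_plus_3 = t['temp'] + 3:
   site sensor  temp  temp_plus_3
1  dock     s5     9           12
3  roof     s2     5            8
7  dock     s6     4            7
group by site: sum(temp_plus_3), sum(temp):
      temp_plus_3  temp
site                   
dock           19    13
roof            8     5
max of column 'temp_plus_3' → 19

19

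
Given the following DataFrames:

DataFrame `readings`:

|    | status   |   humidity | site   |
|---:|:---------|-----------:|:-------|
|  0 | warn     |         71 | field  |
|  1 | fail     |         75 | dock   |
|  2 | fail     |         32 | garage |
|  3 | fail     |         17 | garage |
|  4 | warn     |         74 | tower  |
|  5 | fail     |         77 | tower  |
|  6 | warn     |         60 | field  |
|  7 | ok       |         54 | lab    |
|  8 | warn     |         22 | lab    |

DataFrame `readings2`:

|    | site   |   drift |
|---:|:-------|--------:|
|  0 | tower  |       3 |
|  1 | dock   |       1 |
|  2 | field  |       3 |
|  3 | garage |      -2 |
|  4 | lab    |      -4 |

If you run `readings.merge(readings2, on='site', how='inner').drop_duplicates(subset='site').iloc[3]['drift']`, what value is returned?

merge on 'site' (how='inner') → 9 rows:
  status  humidity    site  drift
0   warn        71   field      3
1   fail        75    dock      1
2   fail        32  garage     -2
3   fail        17  garage     -2
4   warn        74   tower      3
5   fail        77   tower      3
6   warn        60   field      3
7     ok        54     lab     -4
8   warn        22     lab     -4
drop duplicate site (keep=first):
  status  humidity    site  drift
0   warn        71   field      3
1   fail        75    dock      1
2   fail        32  garage     -2
4   warn        74   tower      3
7     ok        54     lab     -4
Taking the value at position 3, column 'drift' gives 3.

3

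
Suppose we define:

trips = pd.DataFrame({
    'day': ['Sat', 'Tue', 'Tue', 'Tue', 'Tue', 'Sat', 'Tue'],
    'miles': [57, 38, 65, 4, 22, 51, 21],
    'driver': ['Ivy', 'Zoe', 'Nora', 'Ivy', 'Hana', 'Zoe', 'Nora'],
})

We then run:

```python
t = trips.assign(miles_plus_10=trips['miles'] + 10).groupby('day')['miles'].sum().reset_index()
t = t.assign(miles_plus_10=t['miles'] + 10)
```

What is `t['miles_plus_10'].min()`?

118

add column miles_plus_10 = trips['miles'] + 10:
   day  miles driver  miles_plus_10
0  Sat     57    Ivy             67
1  Tue     38    Zoe             48
2  Tue     65   Nora             75
3  Tue      4    Ivy             14
4  Tue     22   Hana             32
5  Sat     51    Zoe             61
6  Tue     21   Nora             31
group by day, sum of miles:
day
Sat    108
Tue    150
Name: miles, dtype: int64
reset_index():
   day  miles
0  Sat    108
1  Tue    150
add column miles_plus_10 = t['miles'] + 10:
   day  miles  miles_plus_10
0  Sat    108            118
1  Tue    150            160
The min of column 'miles_plus_10' is 118.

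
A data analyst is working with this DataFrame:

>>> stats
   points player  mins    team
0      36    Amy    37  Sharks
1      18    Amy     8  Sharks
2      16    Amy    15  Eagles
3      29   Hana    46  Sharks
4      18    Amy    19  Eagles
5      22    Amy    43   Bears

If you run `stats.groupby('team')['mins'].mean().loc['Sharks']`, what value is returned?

30.3333333333

group by team, mean of mins:
team
Bears     43.000000
Eagles    17.000000
Sharks    30.333333
Name: mins, dtype: float64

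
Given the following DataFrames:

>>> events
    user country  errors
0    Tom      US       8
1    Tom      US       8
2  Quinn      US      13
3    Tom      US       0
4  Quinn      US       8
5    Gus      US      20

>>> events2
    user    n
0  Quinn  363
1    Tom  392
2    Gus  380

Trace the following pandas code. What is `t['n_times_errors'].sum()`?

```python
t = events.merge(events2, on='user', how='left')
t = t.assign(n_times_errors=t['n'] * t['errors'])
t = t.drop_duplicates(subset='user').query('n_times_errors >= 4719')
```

12319

merge on 'user' (how='left') → 6 rows:
    user country  errors    n
0    Tom      US       8  392
1    Tom      US       8  392
2  Quinn      US      13  363
3    Tom      US       0  392
4  Quinn      US       8  363
5    Gus      US      20  380
add column n_times_errors = t['n'] * t['errors']:
    user country  errors    n  n_times_errors
0    Tom      US       8  392            3136
1    Tom      US       8  392            3136
2  Quinn      US      13  363            4719
3    Tom      US       0  392               0
4  Quinn      US       8  363            2904
5    Gus      US      20  380            7600
drop duplicate user (keep=first):
    user country  errors    n  n_times_errors
0    Tom      US       8  392            3136
2  Quinn      US      13  363            4719
5    Gus      US      20  380            7600
filter rows where n_times_errors >= 4719:
    user country  errors    n  n_times_errors
2  Quinn      US      13  363            4719
5    Gus      US      20  380            7600
So sum() = 12319.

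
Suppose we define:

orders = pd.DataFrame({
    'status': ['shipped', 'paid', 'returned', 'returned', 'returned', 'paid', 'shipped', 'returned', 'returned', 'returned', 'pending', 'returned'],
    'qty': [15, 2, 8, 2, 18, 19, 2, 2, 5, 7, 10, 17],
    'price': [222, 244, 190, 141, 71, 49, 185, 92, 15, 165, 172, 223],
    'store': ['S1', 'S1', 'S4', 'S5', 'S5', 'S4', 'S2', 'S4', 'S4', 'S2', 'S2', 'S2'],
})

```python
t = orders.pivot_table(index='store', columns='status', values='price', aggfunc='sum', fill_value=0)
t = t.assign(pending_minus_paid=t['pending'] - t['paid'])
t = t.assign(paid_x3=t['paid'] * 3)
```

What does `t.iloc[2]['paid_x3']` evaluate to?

147

pivot: rows=store, cols=status, sum(price):
status  paid  pending  returned  shipped
store                                   
S1       244        0         0      222
S2         0      172       388      185
S4        49        0       297        0
S5         0        0       212        0
add column pending_minus_paid = t['pending'] - t['paid']:
status  paid  pending  returned  shipped  pending_minus_paid
store                                                       
S1       244        0         0      222                -244
S2         0      172       388      185                 172
S4        49        0       297        0                 -49
S5         0        0       212        0                   0
add column paid_x3 = t['paid'] * 3:
status  paid  pending  returned  shipped  pending_minus_paid  paid_x3
store                                                                
S1       244        0         0      222                -244      732
S2         0      172       388      185                 172        0
S4        49        0       297        0                 -49      147
S5         0        0       212        0                   0        0
Hence 147.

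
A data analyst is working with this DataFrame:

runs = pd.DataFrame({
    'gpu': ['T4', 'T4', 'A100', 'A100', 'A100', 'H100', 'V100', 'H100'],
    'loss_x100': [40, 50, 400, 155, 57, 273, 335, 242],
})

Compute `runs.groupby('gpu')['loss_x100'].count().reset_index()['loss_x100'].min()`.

1

group by gpu, count of loss_x100:
gpu
A100    3
H100    2
T4      2
V100    1
Name: loss_x100, dtype: int64
reset_index():
    gpu  loss_x100
0  A100          3
1  H100          2
2    T4          2
3  V100          1
Hence 1.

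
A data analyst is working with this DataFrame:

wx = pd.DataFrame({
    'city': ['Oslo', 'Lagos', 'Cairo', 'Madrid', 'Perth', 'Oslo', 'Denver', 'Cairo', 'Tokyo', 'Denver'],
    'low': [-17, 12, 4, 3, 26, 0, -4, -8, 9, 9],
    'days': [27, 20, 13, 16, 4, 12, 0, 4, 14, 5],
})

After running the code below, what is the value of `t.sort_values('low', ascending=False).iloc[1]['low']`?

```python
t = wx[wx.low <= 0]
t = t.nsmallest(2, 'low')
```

-17

filter rows where low <= 0:
     city  low  days
0    Oslo  -17    27
5    Oslo    0    12
6  Denver   -4     0
7   Cairo   -8     4
take 2 rows with smallest low:
    city  low  days
0   Oslo  -17    27
7  Cairo   -8     4
sort by low descending:
    city  low  days
7  Cairo   -8     4
0   Oslo  -17    27
Finally, value at position 1, column 'low' = -17.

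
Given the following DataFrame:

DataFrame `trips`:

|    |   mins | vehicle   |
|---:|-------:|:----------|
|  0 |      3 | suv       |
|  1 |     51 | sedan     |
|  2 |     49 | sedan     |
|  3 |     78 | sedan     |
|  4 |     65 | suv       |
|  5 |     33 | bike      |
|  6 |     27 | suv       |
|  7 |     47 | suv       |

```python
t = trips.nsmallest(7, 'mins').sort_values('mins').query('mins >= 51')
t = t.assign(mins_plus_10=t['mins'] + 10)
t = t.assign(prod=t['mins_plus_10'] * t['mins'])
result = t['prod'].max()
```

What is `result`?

4875

take 7 rows with smallest mins:
   mins vehicle
0     3     suv
6    27     suv
5    33    bike
7    47     suv
2    49   sedan
1    51   sedan
4    65     suv
sort by mins:
   mins vehicle
0     3     suv
6    27     suv
5    33    bike
7    47     suv
2    49   sedan
1    51   sedan
4    65     suv
filter rows where mins >= 51:
   mins vehicle
1    51   sedan
4    65     suv
add column mins_plus_10 = t['mins'] + 10:
   mins vehicle  mins_plus_10
1    51   sedan            61
4    65     suv            75
add column prod = t['mins_plus_10'] * t['mins']:
   mins vehicle  mins_plus_10  prod
1    51   sedan            61  3111
4    65     suv            75  4875
max of column 'prod' → 4875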